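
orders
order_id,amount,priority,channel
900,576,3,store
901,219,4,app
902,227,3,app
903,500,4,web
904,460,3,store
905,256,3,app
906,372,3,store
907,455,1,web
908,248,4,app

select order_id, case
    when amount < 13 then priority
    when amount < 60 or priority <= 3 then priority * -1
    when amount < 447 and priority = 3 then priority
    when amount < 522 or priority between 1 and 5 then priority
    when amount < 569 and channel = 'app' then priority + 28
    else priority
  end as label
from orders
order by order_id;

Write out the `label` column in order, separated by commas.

-3, 4, -3, 4, -3, -3, -3, -1, 4

order_id=900: amount < 60 or priority <= 3 → -3
order_id=901: amount < 522 or priority between 1 and 5 → 4
order_id=902: amount < 60 or priority <= 3 → -3
order_id=903: amount < 522 or priority between 1 and 5 → 4
order_id=904: amount < 60 or priority <= 3 → -3
order_id=905: amount < 60 or priority <= 3 → -3
order_id=906: amount < 60 or priority <= 3 → -3
order_id=907: amount < 60 or priority <= 3 → -1
order_id=908: amount < 522 or priority between 1 and 5 → 4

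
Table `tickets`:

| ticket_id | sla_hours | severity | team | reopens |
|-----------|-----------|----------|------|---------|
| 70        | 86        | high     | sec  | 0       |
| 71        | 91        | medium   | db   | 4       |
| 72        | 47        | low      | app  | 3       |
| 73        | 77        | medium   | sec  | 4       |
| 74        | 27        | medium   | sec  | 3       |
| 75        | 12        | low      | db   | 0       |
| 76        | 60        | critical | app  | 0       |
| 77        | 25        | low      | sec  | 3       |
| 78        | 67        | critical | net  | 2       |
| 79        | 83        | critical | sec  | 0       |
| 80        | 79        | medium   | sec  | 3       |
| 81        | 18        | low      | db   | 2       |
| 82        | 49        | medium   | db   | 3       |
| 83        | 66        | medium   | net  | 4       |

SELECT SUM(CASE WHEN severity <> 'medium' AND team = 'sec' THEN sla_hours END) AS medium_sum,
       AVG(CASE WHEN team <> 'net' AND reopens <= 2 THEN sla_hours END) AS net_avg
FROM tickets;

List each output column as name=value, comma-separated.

[medium_sum: severity <> 'medium' AND team = 'sec']
ticket_id=70: ✓ → 86
ticket_id=71: ✗
ticket_id=72: ✗
ticket_id=73: ✗
ticket_id=74: ✗
ticket_id=75: ✗
ticket_id=76: ✗
ticket_id=77: ✓ → 25
ticket_id=78: ✗
ticket_id=79: ✓ → 83
ticket_id=80: ✗
ticket_id=81: ✗
ticket_id=82: ✗
ticket_id=83: ✗
medium_sum = 86 + 25 + 83 = 194
—
[net_avg: team <> 'net' AND reopens <= 2]
ticket_id=70: ✓ → 86
ticket_id=71: ✗
ticket_id=72: ✗
ticket_id=73: ✗
ticket_id=74: ✗
ticket_id=75: ✓ → 12
ticket_id=76: ✓ → 60
ticket_id=77: ✗
ticket_id=78: ✗
ticket_id=79: ✓ → 83
ticket_id=80: ✗
ticket_id=81: ✓ → 18
ticket_id=82: ✗
ticket_id=83: ✗
net_avg = (86 + 12 + 60 + 83 + 18) / 5 = 51.8

medium_sum=194, net_avg=51.8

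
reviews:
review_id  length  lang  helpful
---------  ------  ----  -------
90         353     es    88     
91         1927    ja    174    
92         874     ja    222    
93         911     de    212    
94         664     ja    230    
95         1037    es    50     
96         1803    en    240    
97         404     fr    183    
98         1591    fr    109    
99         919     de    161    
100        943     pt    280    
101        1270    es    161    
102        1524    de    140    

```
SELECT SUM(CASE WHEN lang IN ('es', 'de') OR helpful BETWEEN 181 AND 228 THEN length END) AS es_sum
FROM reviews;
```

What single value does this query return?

7292

review_id=90: ✓ → 353
review_id=91: ✗
review_id=92: ✓ → 874
review_id=93: ✓ → 911
review_id=94: ✗
review_id=95: ✓ → 1037
review_id=96: ✗
review_id=97: ✓ → 404
review_id=98: ✗
review_id=99: ✓ → 919
review_id=100: ✗
review_id=101: ✓ → 1270
review_id=102: ✓ → 1524
es_sum = 353 + 874 + 911 + 1037 + 404 + 919 + 1270 + 1524 = 7292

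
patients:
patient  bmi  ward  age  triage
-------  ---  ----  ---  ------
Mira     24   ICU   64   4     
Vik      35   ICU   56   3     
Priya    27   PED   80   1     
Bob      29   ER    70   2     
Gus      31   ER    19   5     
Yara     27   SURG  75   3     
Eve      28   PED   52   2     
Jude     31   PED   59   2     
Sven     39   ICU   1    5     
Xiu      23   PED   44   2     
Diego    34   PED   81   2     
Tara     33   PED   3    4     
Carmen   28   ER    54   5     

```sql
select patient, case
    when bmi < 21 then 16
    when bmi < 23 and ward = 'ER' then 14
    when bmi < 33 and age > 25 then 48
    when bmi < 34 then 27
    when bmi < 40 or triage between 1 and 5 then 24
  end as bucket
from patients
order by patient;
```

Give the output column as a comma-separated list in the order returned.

48, 48, 24, 48, 27, 48, 48, 48, 24, 27, 24, 48, 48

patient=Bob: bmi < 33 and age > 25 → 48
patient=Carmen: bmi < 33 and age > 25 → 48
patient=Diego: bmi < 40 or triage between 1 and 5 → 24
patient=Eve: bmi < 33 and age > 25 → 48
patient=Gus: bmi < 34 → 27
patient=Jude: bmi < 33 and age > 25 → 48
patient=Mira: bmi < 33 and age > 25 → 48
patient=Priya: bmi < 33 and age > 25 → 48
patient=Sven: bmi < 40 or triage between 1 and 5 → 24
patient=Tara: bmi < 34 → 27
patient=Vik: bmi < 40 or triage between 1 and 5 → 24
patient=Xiu: bmi < 33 and age > 25 → 48
patient=Yara: bmi < 33 and age > 25 → 48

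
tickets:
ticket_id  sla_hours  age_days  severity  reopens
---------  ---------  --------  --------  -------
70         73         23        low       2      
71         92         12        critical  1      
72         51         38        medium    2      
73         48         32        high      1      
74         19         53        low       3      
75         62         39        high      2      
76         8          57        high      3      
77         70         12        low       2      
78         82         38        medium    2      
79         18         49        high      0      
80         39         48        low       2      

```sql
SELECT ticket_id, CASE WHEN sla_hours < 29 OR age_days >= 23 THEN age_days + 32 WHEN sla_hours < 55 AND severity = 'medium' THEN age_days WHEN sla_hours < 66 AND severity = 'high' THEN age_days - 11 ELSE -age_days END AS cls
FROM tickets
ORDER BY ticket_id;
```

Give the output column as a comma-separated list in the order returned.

ticket_id=70: sla_hours < 29 OR age_days >= 23 → 55
ticket_id=71: ELSE → -12
ticket_id=72: sla_hours < 29 OR age_days >= 23 → 70
ticket_id=73: sla_hours < 29 OR age_days >= 23 → 64
ticket_id=74: sla_hours < 29 OR age_days >= 23 → 85
ticket_id=75: sla_hours < 29 OR age_days >= 23 → 71
ticket_id=76: sla_hours < 29 OR age_days >= 23 → 89
ticket_id=77: ELSE → -12
ticket_id=78: sla_hours < 29 OR age_days >= 23 → 70
ticket_id=79: sla_hours < 29 OR age_days >= 23 → 81
ticket_id=80: sla_hours < 29 OR age_days >= 23 → 80

55, -12, 70, 64, 85, 71, 89, -12, 70, 81, 80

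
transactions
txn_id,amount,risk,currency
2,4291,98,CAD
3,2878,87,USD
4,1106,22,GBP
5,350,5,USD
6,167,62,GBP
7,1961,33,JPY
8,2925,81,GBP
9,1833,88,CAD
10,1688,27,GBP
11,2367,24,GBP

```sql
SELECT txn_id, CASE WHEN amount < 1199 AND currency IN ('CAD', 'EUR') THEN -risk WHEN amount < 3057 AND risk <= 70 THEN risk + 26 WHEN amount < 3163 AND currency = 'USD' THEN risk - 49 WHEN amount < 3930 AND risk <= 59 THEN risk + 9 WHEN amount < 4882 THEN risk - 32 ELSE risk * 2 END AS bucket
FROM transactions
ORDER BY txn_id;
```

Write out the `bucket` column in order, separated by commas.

txn_id=2: amount < 4882 → 66
txn_id=3: amount < 3163 AND currency = 'USD' → 38
txn_id=4: amount < 3057 AND risk <= 70 → 48
txn_id=5: amount < 3057 AND risk <= 70 → 31
txn_id=6: amount < 3057 AND risk <= 70 → 88
txn_id=7: amount < 3057 AND risk <= 70 → 59
txn_id=8: amount < 4882 → 49
txn_id=9: amount < 4882 → 56
txn_id=10: amount < 3057 AND risk <= 70 → 53
txn_id=11: amount < 3057 AND risk <= 70 → 50

66, 38, 48, 31, 88, 59, 49, 56, 53, 50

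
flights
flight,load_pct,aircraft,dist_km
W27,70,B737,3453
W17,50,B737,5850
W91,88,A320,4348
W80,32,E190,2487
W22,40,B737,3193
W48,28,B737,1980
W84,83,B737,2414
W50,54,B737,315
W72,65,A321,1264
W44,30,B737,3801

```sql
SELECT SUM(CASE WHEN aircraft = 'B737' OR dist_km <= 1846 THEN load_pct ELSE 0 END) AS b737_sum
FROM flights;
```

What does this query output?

flight=W27: ✓ → 70
flight=W17: ✓ → 50
flight=W91: ✗
flight=W80: ✗
flight=W22: ✓ → 40
flight=W48: ✓ → 28
flight=W84: ✓ → 83
flight=W50: ✓ → 54
flight=W72: ✓ → 65
flight=W44: ✓ → 30
b737_sum = 70 + 50 + 40 + 28 + 83 + 54 + 65 + 30 = 420

420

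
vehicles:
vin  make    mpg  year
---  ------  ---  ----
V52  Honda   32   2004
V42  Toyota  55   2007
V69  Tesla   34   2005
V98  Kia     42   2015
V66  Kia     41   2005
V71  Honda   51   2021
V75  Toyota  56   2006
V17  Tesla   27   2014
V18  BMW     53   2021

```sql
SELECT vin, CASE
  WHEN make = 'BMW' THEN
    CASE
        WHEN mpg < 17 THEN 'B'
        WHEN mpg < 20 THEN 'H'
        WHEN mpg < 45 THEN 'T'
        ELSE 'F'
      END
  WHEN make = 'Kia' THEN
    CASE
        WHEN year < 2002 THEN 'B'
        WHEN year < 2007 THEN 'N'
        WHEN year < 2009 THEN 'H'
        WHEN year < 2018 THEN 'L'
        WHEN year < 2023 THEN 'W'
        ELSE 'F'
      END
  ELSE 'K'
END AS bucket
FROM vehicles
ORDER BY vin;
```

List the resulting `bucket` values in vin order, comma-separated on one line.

vin=V17: make='Tesla' → outer ELSE → K
vin=V18: make='BMW' → inner[ELSE] → F
vin=V42: make='Toyota' → outer ELSE → K
vin=V52: make='Honda' → outer ELSE → K
vin=V66: make='Kia' → inner[year < 2007] → N
vin=V69: make='Tesla' → outer ELSE → K
vin=V71: make='Honda' → outer ELSE → K
vin=V75: make='Toyota' → outer ELSE → K
vin=V98: make='Kia' → inner[year < 2018] → L

K, F, K, K, N, K, K, K, L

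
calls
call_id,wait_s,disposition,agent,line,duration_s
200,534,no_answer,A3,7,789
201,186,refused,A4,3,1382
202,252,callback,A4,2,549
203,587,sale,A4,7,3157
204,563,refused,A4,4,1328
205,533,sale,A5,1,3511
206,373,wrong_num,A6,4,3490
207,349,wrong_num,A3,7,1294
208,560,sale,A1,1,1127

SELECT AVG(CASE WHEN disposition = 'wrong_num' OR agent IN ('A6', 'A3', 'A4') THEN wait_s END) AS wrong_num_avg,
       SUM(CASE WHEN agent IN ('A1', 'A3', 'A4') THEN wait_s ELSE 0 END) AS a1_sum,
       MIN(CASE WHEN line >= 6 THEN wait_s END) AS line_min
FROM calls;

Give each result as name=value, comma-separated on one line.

wrong_num_avg=406.2857142857, a1_sum=3031, line_min=349

[wrong_num_avg: disposition = 'wrong_num' OR agent IN ('A6', 'A3', 'A4')]
call_id=200: ✓ → 534
call_id=201: ✓ → 186
call_id=202: ✓ → 252
call_id=203: ✓ → 587
call_id=204: ✓ → 563
call_id=205: ✗
call_id=206: ✓ → 373
call_id=207: ✓ → 349
call_id=208: ✗
wrong_num_avg = (534 + 186 + 252 + 587 + 563 + 373 + 349) / 7 = 406.2857142857
—
[a1_sum: agent IN ('A1', 'A3', 'A4')]
call_id=200: ✓ → 534
call_id=201: ✓ → 186
call_id=202: ✓ → 252
call_id=203: ✓ → 587
call_id=204: ✓ → 563
call_id=205: ✗
call_id=206: ✗
call_id=207: ✓ → 349
call_id=208: ✓ → 560
a1_sum = 534 + 186 + 252 + 587 + 563 + 349 + 560 = 3031
—
[line_min: line >= 6]
call_id=200: ✓ → 534
call_id=201: ✗
call_id=202: ✗
call_id=203: ✓ → 587
call_id=204: ✗
call_id=205: ✗
call_id=206: ✗
call_id=207: ✓ → 349
call_id=208: ✗
line_min = MIN(534, 587, 349) = 349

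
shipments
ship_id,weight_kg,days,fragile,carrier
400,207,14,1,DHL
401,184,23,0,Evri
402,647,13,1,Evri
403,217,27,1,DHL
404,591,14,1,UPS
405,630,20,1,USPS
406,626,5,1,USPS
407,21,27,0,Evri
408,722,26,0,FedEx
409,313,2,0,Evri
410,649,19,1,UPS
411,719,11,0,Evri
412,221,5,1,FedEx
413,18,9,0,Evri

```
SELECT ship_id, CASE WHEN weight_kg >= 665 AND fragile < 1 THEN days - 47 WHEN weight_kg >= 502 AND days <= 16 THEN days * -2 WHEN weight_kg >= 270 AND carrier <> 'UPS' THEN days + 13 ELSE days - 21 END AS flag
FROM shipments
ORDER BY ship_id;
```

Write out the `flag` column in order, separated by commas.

ship_id=400: ELSE → -7
ship_id=401: ELSE → 2
ship_id=402: weight_kg >= 502 AND days <= 16 → -26
ship_id=403: ELSE → 6
ship_id=404: weight_kg >= 502 AND days <= 16 → -28
ship_id=405: weight_kg >= 270 AND carrier <> 'UPS' → 33
ship_id=406: weight_kg >= 502 AND days <= 16 → -10
ship_id=407: ELSE → 6
ship_id=408: weight_kg >= 665 AND fragile < 1 → -21
ship_id=409: weight_kg >= 270 AND carrier <> 'UPS' → 15
ship_id=410: ELSE → -2
ship_id=411: weight_kg >= 665 AND fragile < 1 → -36
ship_id=412: ELSE → -16
ship_id=413: ELSE → -12

-7, 2, -26, 6, -28, 33, -10, 6, -21, 15, -2, -36, -16, -12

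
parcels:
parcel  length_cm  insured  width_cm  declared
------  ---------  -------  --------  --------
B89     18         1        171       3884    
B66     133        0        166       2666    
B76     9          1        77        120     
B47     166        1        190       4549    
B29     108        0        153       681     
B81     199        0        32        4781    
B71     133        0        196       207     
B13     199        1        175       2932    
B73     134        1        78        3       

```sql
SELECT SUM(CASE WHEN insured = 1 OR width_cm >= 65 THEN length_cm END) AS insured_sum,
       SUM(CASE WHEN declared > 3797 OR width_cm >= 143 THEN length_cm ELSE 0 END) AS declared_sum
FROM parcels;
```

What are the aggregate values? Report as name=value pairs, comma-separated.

[insured_sum: insured = 1 OR width_cm >= 65]
parcel=B89: ✓ → 18
parcel=B66: ✓ → 133
parcel=B76: ✓ → 9
parcel=B47: ✓ → 166
parcel=B29: ✓ → 108
parcel=B81: ✗
parcel=B71: ✓ → 133
parcel=B13: ✓ → 199
parcel=B73: ✓ → 134
insured_sum = 18 + 133 + 9 + 166 + 108 + 133 + 199 + 134 = 900
—
[declared_sum: declared > 3797 OR width_cm >= 143]
parcel=B89: ✓ → 18
parcel=B66: ✓ → 133
parcel=B76: ✗
parcel=B47: ✓ → 166
parcel=B29: ✓ → 108
parcel=B81: ✓ → 199
parcel=B71: ✓ → 133
parcel=B13: ✓ → 199
parcel=B73: ✗
declared_sum = 18 + 133 + 166 + 108 + 199 + 133 + 199 = 956

insured_sum=900, declared_sum=956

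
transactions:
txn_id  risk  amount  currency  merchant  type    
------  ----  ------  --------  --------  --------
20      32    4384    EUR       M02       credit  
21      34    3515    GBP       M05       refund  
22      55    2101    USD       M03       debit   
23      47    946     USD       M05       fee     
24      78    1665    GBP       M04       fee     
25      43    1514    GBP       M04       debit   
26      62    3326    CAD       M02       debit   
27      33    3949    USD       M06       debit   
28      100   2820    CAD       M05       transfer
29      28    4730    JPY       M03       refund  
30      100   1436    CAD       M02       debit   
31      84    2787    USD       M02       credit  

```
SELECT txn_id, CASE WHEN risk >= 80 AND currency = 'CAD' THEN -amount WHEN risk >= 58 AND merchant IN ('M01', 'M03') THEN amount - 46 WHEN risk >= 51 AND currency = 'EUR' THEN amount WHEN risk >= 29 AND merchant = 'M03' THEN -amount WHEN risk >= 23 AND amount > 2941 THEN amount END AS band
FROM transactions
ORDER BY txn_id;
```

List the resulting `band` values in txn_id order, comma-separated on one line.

txn_id=20: risk >= 23 AND amount > 2941 → 4384
txn_id=21: risk >= 23 AND amount > 2941 → 3515
txn_id=22: risk >= 29 AND merchant = 'M03' → -2101
txn_id=23: (no match → NULL) → NULL
txn_id=24: (no match → NULL) → NULL
txn_id=25: (no match → NULL) → NULL
txn_id=26: risk >= 23 AND amount > 2941 → 3326
txn_id=27: risk >= 23 AND amount > 2941 → 3949
txn_id=28: risk >= 80 AND currency = 'CAD' → -2820
txn_id=29: risk >= 23 AND amount > 2941 → 4730
txn_id=30: risk >= 80 AND currency = 'CAD' → -1436
txn_id=31: (no match → NULL) → NULL

4384, 3515, -2101, NULL, NULL, NULL, 3326, 3949, -2820, 4730, -1436, NULL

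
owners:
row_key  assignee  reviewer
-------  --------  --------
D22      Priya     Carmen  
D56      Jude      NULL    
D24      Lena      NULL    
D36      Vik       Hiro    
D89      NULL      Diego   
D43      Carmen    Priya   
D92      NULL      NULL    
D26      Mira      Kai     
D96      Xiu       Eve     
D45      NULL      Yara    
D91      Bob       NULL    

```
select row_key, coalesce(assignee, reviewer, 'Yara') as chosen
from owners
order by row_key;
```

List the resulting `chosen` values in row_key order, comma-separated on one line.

row_key=D22: assignee=Priya → Priya
row_key=D24: assignee=Lena → Lena
row_key=D26: assignee=Mira → Mira
row_key=D36: assignee=Vik → Vik
row_key=D43: assignee=Carmen → Carmen
row_key=D45: assignee=NULL, reviewer=Yara → Yara
row_key=D56: assignee=Jude → Jude
row_key=D89: assignee=NULL, reviewer=Diego → Diego
row_key=D91: assignee=Bob → Bob
row_key=D92: assignee=NULL, reviewer=NULL, → literal Yara → Yara
row_key=D96: assignee=Xiu → Xiu

Priya, Lena, Mira, Vik, Carmen, Yara, Jude, Diego, Bob, Yara, Xiu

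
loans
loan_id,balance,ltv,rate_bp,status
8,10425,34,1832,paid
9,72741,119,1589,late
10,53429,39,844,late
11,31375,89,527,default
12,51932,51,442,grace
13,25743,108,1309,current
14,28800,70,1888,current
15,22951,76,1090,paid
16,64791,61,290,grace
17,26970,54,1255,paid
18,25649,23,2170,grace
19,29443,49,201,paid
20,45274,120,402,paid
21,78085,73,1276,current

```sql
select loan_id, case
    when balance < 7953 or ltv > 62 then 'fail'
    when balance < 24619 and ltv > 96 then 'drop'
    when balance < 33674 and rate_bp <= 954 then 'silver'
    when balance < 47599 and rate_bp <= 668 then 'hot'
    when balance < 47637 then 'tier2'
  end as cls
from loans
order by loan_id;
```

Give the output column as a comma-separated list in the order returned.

tier2, fail, NULL, fail, NULL, fail, fail, fail, NULL, tier2, tier2, silver, fail, fail

loan_id=8: balance < 47637 → tier2
loan_id=9: balance < 7953 or ltv > 62 → fail
loan_id=10: (no match → NULL) → NULL
loan_id=11: balance < 7953 or ltv > 62 → fail
loan_id=12: (no match → NULL) → NULL
loan_id=13: balance < 7953 or ltv > 62 → fail
loan_id=14: balance < 7953 or ltv > 62 → fail
loan_id=15: balance < 7953 or ltv > 62 → fail
loan_id=16: (no match → NULL) → NULL
loan_id=17: balance < 47637 → tier2
loan_id=18: balance < 47637 → tier2
loan_id=19: balance < 33674 and rate_bp <= 954 → silver
loan_id=20: balance < 7953 or ltv > 62 → fail
loan_id=21: balance < 7953 or ltv > 62 → fail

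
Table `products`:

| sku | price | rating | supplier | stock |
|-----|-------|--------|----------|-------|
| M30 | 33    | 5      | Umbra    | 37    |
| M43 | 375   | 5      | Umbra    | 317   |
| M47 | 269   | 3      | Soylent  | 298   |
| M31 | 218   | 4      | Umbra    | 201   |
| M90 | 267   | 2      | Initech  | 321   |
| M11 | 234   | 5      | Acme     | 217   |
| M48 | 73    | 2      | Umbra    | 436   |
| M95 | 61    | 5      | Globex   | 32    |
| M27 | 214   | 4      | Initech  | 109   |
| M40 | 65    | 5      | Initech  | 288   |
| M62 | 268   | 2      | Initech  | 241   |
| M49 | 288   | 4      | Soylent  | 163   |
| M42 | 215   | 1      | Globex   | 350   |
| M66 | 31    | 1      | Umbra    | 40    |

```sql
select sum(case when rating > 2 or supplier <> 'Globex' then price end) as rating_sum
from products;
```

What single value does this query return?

2396

sku=M30: ✓ → 33
sku=M43: ✓ → 375
sku=M47: ✓ → 269
sku=M31: ✓ → 218
sku=M90: ✓ → 267
sku=M11: ✓ → 234
sku=M48: ✓ → 73
sku=M95: ✓ → 61
sku=M27: ✓ → 214
sku=M40: ✓ → 65
sku=M62: ✓ → 268
sku=M49: ✓ → 288
sku=M42: ✗
sku=M66: ✓ → 31
rating_sum = 33 + 375 + 269 + 218 + 267 + 234 + 73 + 61 + 214 + 65 + 268 + 288 + 31 = 2396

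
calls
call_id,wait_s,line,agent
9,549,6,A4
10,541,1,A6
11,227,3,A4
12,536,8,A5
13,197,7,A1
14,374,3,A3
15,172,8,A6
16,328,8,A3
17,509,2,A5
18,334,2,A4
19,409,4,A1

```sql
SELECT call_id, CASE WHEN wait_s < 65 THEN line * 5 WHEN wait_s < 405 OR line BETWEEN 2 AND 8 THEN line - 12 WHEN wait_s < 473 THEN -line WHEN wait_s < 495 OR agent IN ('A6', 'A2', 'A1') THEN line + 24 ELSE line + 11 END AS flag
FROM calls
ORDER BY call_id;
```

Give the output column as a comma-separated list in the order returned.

-6, 25, -9, -4, -5, -9, -4, -4, -10, -10, -8

call_id=9: wait_s < 405 OR line BETWEEN 2 AND 8 → -6
call_id=10: wait_s < 495 OR agent IN ('A6', 'A2', 'A1') → 25
call_id=11: wait_s < 405 OR line BETWEEN 2 AND 8 → -9
call_id=12: wait_s < 405 OR line BETWEEN 2 AND 8 → -4
call_id=13: wait_s < 405 OR line BETWEEN 2 AND 8 → -5
call_id=14: wait_s < 405 OR line BETWEEN 2 AND 8 → -9
call_id=15: wait_s < 405 OR line BETWEEN 2 AND 8 → -4
call_id=16: wait_s < 405 OR line BETWEEN 2 AND 8 → -4
call_id=17: wait_s < 405 OR line BETWEEN 2 AND 8 → -10
call_id=18: wait_s < 405 OR line BETWEEN 2 AND 8 → -10
call_id=19: wait_s < 405 OR line BETWEEN 2 AND 8 → -8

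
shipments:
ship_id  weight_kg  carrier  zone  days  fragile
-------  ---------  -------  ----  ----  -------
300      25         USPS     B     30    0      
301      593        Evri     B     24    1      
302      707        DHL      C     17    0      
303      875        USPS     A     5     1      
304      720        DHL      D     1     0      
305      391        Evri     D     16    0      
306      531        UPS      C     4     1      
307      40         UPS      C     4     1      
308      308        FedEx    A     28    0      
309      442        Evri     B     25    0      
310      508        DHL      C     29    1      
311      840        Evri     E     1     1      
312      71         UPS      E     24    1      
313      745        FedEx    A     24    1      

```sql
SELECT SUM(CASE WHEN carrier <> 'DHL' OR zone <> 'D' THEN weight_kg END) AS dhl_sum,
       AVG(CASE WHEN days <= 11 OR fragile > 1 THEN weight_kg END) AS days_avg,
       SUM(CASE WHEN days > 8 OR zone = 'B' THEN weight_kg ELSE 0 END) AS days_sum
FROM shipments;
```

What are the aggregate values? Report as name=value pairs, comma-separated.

[dhl_sum: carrier <> 'DHL' OR zone <> 'D']
ship_id=300: ✓ → 25
ship_id=301: ✓ → 593
ship_id=302: ✓ → 707
ship_id=303: ✓ → 875
ship_id=304: ✗
ship_id=305: ✓ → 391
ship_id=306: ✓ → 531
ship_id=307: ✓ → 40
ship_id=308: ✓ → 308
ship_id=309: ✓ → 442
ship_id=310: ✓ → 508
ship_id=311: ✓ → 840
ship_id=312: ✓ → 71
ship_id=313: ✓ → 745
dhl_sum = 25 + 593 + 707 + 875 + 391 + 531 + 40 + 308 + 442 + 508 + 840 + 71 + 745 = 6076
—
[days_avg: days <= 11 OR fragile > 1]
ship_id=300: ✗
ship_id=301: ✗
ship_id=302: ✗
ship_id=303: ✓ → 875
ship_id=304: ✓ → 720
ship_id=305: ✗
ship_id=306: ✓ → 531
ship_id=307: ✓ → 40
ship_id=308: ✗
ship_id=309: ✗
ship_id=310: ✗
ship_id=311: ✓ → 840
ship_id=312: ✗
ship_id=313: ✗
days_avg = (875 + 720 + 531 + 40 + 840) / 5 = 601.2
—
[days_sum: days > 8 OR zone = 'B']
ship_id=300: ✓ → 25
ship_id=301: ✓ → 593
ship_id=302: ✓ → 707
ship_id=303: ✗
ship_id=304: ✗
ship_id=305: ✓ → 391
ship_id=306: ✗
ship_id=307: ✗
ship_id=308: ✓ → 308
ship_id=309: ✓ → 442
ship_id=310: ✓ → 508
ship_id=311: ✗
ship_id=312: ✓ → 71
ship_id=313: ✓ → 745
days_sum = 25 + 593 + 707 + 391 + 308 + 442 + 508 + 71 + 745 = 3790

dhl_sum=6076, days_avg=601.2, days_sum=3790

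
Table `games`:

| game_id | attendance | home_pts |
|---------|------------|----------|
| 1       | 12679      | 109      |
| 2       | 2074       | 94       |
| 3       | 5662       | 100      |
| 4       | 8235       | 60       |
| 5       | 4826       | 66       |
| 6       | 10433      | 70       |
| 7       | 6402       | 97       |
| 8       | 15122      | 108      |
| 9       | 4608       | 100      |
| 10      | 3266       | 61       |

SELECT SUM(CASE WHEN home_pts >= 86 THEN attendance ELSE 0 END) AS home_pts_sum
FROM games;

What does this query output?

46547

game_id=1: ✓ → 12679
game_id=2: ✓ → 2074
game_id=3: ✓ → 5662
game_id=4: ✗
game_id=5: ✗
game_id=6: ✗
game_id=7: ✓ → 6402
game_id=8: ✓ → 15122
game_id=9: ✓ → 4608
game_id=10: ✗
home_pts_sum = 12679 + 2074 + 5662 + 6402 + 15122 + 4608 = 46547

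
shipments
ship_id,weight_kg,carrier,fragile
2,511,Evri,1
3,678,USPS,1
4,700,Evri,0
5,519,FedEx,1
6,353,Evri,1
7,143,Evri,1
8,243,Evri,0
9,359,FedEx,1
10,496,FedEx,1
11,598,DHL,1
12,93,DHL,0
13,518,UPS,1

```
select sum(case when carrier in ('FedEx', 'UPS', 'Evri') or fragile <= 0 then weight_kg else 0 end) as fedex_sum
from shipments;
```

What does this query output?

ship_id=2: ✓ → 511
ship_id=3: ✗
ship_id=4: ✓ → 700
ship_id=5: ✓ → 519
ship_id=6: ✓ → 353
ship_id=7: ✓ → 143
ship_id=8: ✓ → 243
ship_id=9: ✓ → 359
ship_id=10: ✓ → 496
ship_id=11: ✗
ship_id=12: ✓ → 93
ship_id=13: ✓ → 518
fedex_sum = 511 + 700 + 519 + 353 + 143 + 243 + 359 + 496 + 93 + 518 = 3935

3935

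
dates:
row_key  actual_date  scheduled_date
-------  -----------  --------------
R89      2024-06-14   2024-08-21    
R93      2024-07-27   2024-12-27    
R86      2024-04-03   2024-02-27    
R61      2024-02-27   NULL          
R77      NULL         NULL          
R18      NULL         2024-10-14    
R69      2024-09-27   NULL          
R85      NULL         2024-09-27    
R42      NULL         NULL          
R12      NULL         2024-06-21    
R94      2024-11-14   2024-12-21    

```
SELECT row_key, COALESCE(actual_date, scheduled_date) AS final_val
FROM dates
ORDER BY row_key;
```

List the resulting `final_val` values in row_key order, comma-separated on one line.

row_key=R12: actual_date=NULL, scheduled_date=2024-06-21 → 2024-06-21
row_key=R18: actual_date=NULL, scheduled_date=2024-10-14 → 2024-10-14
row_key=R42: actual_date=NULL, scheduled_date=NULL (all NULL) → NULL
row_key=R61: actual_date=2024-02-27 → 2024-02-27
row_key=R69: actual_date=2024-09-27 → 2024-09-27
row_key=R77: actual_date=NULL, scheduled_date=NULL (all NULL) → NULL
row_key=R85: actual_date=NULL, scheduled_date=2024-09-27 → 2024-09-27
row_key=R86: actual_date=2024-04-03 → 2024-04-03
row_key=R89: actual_date=2024-06-14 → 2024-06-14
row_key=R93: actual_date=2024-07-27 → 2024-07-27
row_key=R94: actual_date=2024-11-14 → 2024-11-14

2024-06-21, 2024-10-14, NULL, 2024-02-27, 2024-09-27, NULL, 2024-09-27, 2024-04-03, 2024-06-14, 2024-07-27, 2024-11-14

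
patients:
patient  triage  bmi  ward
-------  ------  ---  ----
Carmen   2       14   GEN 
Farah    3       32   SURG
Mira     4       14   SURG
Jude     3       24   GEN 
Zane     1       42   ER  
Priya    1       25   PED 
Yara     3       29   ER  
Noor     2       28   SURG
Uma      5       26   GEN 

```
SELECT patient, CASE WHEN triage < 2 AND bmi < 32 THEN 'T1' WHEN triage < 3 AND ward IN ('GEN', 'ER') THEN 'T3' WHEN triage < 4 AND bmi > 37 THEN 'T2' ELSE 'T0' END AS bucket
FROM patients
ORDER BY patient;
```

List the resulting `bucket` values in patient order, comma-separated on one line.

patient=Carmen: triage < 3 AND ward IN ('GEN', 'ER') → T3
patient=Farah: ELSE → T0
patient=Jude: ELSE → T0
patient=Mira: ELSE → T0
patient=Noor: ELSE → T0
patient=Priya: triage < 2 AND bmi < 32 → T1
patient=Uma: ELSE → T0
patient=Yara: ELSE → T0
patient=Zane: triage < 3 AND ward IN ('GEN', 'ER') → T3

T3, T0, T0, T0, T0, T1, T0, T0, T3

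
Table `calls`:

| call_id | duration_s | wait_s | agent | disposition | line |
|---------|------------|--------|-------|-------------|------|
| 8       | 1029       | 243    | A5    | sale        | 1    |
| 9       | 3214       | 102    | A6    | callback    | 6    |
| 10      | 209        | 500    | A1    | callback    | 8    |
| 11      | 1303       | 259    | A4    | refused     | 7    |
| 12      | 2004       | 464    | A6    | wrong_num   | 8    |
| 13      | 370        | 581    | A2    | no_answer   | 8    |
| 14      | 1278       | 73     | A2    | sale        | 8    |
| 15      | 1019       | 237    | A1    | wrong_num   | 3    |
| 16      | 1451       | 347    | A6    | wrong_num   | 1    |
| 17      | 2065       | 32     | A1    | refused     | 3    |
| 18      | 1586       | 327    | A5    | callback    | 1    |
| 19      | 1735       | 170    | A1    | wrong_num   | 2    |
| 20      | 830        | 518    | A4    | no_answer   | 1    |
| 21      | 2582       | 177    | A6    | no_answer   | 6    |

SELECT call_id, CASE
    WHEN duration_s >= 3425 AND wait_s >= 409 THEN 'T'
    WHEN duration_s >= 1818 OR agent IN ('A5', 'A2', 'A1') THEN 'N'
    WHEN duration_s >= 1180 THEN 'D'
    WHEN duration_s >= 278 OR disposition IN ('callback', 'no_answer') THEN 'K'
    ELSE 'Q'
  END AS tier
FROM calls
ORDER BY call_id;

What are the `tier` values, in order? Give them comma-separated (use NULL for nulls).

N, N, N, D, N, N, N, N, D, N, N, N, K, N

call_id=8: duration_s >= 1818 OR agent IN ('A5', 'A2', 'A1') → N
call_id=9: duration_s >= 1818 OR agent IN ('A5', 'A2', 'A1') → N
call_id=10: duration_s >= 1818 OR agent IN ('A5', 'A2', 'A1') → N
call_id=11: duration_s >= 1180 → D
call_id=12: duration_s >= 1818 OR agent IN ('A5', 'A2', 'A1') → N
call_id=13: duration_s >= 1818 OR agent IN ('A5', 'A2', 'A1') → N
call_id=14: duration_s >= 1818 OR agent IN ('A5', 'A2', 'A1') → N
call_id=15: duration_s >= 1818 OR agent IN ('A5', 'A2', 'A1') → N
call_id=16: duration_s >= 1180 → D
call_id=17: duration_s >= 1818 OR agent IN ('A5', 'A2', 'A1') → N
call_id=18: duration_s >= 1818 OR agent IN ('A5', 'A2', 'A1') → N
call_id=19: duration_s >= 1818 OR agent IN ('A5', 'A2', 'A1') → N
call_id=20: duration_s >= 278 OR disposition IN ('callback', 'no_answer') → K
call_id=21: duration_s >= 1818 OR agent IN ('A5', 'A2', 'A1') → N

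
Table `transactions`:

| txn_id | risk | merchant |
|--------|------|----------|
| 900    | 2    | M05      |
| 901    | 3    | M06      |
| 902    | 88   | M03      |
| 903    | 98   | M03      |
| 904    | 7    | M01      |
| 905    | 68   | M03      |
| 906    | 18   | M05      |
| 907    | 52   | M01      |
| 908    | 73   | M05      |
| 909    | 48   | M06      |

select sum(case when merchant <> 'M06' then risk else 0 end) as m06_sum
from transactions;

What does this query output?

406

txn_id=900: ✓ → 2
txn_id=901: ✗
txn_id=902: ✓ → 88
txn_id=903: ✓ → 98
txn_id=904: ✓ → 7
txn_id=905: ✓ → 68
txn_id=906: ✓ → 18
txn_id=907: ✓ → 52
txn_id=908: ✓ → 73
txn_id=909: ✗
m06_sum = 2 + 88 + 98 + 7 + 68 + 18 + 52 + 73 = 406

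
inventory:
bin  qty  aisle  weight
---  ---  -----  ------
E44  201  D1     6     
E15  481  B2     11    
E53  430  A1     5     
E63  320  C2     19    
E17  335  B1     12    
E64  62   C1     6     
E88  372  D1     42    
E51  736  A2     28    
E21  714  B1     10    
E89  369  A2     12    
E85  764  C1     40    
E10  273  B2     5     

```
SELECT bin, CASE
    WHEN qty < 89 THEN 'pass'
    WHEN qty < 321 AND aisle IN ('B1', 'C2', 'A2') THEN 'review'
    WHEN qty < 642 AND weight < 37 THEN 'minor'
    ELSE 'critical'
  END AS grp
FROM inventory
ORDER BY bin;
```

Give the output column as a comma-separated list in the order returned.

minor, minor, minor, critical, minor, critical, minor, review, pass, critical, critical, minor

bin=E10: qty < 642 AND weight < 37 → minor
bin=E15: qty < 642 AND weight < 37 → minor
bin=E17: qty < 642 AND weight < 37 → minor
bin=E21: ELSE → critical
bin=E44: qty < 642 AND weight < 37 → minor
bin=E51: ELSE → critical
bin=E53: qty < 642 AND weight < 37 → minor
bin=E63: qty < 321 AND aisle IN ('B1', 'C2', 'A2') → review
bin=E64: qty < 89 → pass
bin=E85: ELSE → critical
bin=E88: ELSE → critical
bin=E89: qty < 642 AND weight < 37 → minor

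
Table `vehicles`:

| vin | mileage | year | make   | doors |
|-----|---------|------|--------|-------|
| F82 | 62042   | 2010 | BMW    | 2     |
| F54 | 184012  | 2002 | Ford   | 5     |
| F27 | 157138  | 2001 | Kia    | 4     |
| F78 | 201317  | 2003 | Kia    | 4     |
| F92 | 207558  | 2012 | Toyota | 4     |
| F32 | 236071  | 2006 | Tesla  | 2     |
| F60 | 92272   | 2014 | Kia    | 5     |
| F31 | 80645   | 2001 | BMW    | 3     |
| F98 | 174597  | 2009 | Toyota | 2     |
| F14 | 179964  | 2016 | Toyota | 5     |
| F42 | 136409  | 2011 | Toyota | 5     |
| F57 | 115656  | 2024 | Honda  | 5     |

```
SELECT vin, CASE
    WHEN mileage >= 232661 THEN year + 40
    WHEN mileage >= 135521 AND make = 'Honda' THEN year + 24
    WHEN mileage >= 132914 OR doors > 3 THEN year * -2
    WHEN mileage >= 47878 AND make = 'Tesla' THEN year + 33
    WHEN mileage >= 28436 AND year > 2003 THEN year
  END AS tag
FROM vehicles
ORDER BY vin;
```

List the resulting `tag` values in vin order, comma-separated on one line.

vin=F14: mileage >= 132914 OR doors > 3 → -4032
vin=F27: mileage >= 132914 OR doors > 3 → -4002
vin=F31: (no match → NULL) → NULL
vin=F32: mileage >= 232661 → 2046
vin=F42: mileage >= 132914 OR doors > 3 → -4022
vin=F54: mileage >= 132914 OR doors > 3 → -4004
vin=F57: mileage >= 132914 OR doors > 3 → -4048
vin=F60: mileage >= 132914 OR doors > 3 → -4028
vin=F78: mileage >= 132914 OR doors > 3 → -4006
vin=F82: mileage >= 28436 AND year > 2003 → 2010
vin=F92: mileage >= 132914 OR doors > 3 → -4024
vin=F98: mileage >= 132914 OR doors > 3 → -4018

-4032, -4002, NULL, 2046, -4022, -4004, -4048, -4028, -4006, 2010, -4024, -4018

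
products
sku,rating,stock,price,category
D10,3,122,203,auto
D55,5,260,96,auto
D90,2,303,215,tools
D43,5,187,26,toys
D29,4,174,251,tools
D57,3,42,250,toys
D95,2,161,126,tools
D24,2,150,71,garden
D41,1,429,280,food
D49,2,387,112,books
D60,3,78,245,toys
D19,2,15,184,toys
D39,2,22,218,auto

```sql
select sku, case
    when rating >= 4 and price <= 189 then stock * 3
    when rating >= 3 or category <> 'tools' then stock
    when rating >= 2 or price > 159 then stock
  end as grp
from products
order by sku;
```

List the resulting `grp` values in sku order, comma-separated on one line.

122, 15, 150, 174, 22, 429, 561, 387, 780, 42, 78, 303, 161

sku=D10: rating >= 3 or category <> 'tools' → 122
sku=D19: rating >= 3 or category <> 'tools' → 15
sku=D24: rating >= 3 or category <> 'tools' → 150
sku=D29: rating >= 3 or category <> 'tools' → 174
sku=D39: rating >= 3 or category <> 'tools' → 22
sku=D41: rating >= 3 or category <> 'tools' → 429
sku=D43: rating >= 4 and price <= 189 → 561
sku=D49: rating >= 3 or category <> 'tools' → 387
sku=D55: rating >= 4 and price <= 189 → 780
sku=D57: rating >= 3 or category <> 'tools' → 42
sku=D60: rating >= 3 or category <> 'tools' → 78
sku=D90: rating >= 2 or price > 159 → 303
sku=D95: rating >= 2 or price > 159 → 161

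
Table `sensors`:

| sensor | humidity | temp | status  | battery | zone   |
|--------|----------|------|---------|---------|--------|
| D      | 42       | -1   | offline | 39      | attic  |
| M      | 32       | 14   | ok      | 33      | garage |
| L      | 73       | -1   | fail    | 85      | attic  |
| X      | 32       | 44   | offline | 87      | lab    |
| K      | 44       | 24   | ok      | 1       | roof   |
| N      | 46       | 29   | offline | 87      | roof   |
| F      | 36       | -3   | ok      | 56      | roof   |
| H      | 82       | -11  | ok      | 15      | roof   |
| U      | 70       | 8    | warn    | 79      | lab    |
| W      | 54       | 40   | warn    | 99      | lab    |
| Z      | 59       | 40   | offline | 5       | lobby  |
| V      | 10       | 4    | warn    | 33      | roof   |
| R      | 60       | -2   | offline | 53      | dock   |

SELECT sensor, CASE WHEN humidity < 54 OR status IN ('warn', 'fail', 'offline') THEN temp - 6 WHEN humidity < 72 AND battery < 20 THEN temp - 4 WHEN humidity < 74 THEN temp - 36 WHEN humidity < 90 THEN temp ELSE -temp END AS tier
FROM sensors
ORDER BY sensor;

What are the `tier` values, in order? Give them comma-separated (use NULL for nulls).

-7, -9, -11, 18, -7, 8, 23, -8, 2, -2, 34, 38, 34

sensor=D: humidity < 54 OR status IN ('warn', 'fail', 'offline') → -7
sensor=F: humidity < 54 OR status IN ('warn', 'fail', 'offline') → -9
sensor=H: humidity < 90 → -11
sensor=K: humidity < 54 OR status IN ('warn', 'fail', 'offline') → 18
sensor=L: humidity < 54 OR status IN ('warn', 'fail', 'offline') → -7
sensor=M: humidity < 54 OR status IN ('warn', 'fail', 'offline') → 8
sensor=N: humidity < 54 OR status IN ('warn', 'fail', 'offline') → 23
sensor=R: humidity < 54 OR status IN ('warn', 'fail', 'offline') → -8
sensor=U: humidity < 54 OR status IN ('warn', 'fail', 'offline') → 2
sensor=V: humidity < 54 OR status IN ('warn', 'fail', 'offline') → -2
sensor=W: humidity < 54 OR status IN ('warn', 'fail', 'offline') → 34
sensor=X: humidity < 54 OR status IN ('warn', 'fail', 'offline') → 38
sensor=Z: humidity < 54 OR status IN ('warn', 'fail', 'offline') → 34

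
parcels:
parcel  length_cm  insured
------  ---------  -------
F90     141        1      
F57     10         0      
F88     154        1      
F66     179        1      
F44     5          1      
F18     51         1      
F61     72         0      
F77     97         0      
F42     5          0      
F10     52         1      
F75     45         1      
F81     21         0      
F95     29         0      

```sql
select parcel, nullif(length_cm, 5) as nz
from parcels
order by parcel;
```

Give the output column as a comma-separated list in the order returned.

parcel=F10: length_cm=52 vs 5: differ → 52
parcel=F18: length_cm=51 vs 5: differ → 51
parcel=F42: length_cm=5 vs 5: equal → NULL
parcel=F44: length_cm=5 vs 5: equal → NULL
parcel=F57: length_cm=10 vs 5: differ → 10
parcel=F61: length_cm=72 vs 5: differ → 72
parcel=F66: length_cm=179 vs 5: differ → 179
parcel=F75: length_cm=45 vs 5: differ → 45
parcel=F77: length_cm=97 vs 5: differ → 97
parcel=F81: length_cm=21 vs 5: differ → 21
parcel=F88: length_cm=154 vs 5: differ → 154
parcel=F90: length_cm=141 vs 5: differ → 141
parcel=F95: length_cm=29 vs 5: differ → 29

52, 51, NULL, NULL, 10, 72, 179, 45, 97, 21, 154, 141, 29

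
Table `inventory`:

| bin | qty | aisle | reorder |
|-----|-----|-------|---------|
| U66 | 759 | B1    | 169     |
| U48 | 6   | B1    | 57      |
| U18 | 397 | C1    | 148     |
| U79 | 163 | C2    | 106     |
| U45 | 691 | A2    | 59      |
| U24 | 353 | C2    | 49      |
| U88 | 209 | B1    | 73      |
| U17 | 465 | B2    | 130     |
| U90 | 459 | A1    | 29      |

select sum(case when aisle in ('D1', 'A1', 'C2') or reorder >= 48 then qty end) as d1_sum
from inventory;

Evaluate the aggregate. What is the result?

bin=U66: ✓ → 759
bin=U48: ✓ → 6
bin=U18: ✓ → 397
bin=U79: ✓ → 163
bin=U45: ✓ → 691
bin=U24: ✓ → 353
bin=U88: ✓ → 209
bin=U17: ✓ → 465
bin=U90: ✓ → 459
d1_sum = 759 + 6 + 397 + 163 + 691 + 353 + 209 + 465 + 459 = 3502

3502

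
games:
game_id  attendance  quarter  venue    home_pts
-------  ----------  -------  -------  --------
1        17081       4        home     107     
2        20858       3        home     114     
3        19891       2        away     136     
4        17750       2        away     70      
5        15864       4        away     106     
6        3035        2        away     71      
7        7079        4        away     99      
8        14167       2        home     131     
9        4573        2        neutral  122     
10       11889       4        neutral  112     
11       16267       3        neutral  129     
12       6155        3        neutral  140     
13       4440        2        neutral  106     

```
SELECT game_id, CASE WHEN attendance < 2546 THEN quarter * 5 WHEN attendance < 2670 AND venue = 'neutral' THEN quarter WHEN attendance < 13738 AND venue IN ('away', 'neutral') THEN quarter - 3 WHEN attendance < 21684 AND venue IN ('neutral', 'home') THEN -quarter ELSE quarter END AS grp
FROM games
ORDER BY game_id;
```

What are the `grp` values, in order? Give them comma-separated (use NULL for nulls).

-4, -3, 2, 2, 4, -1, 1, -2, -1, 1, -3, 0, -1

game_id=1: attendance < 21684 AND venue IN ('neutral', 'home') → -4
game_id=2: attendance < 21684 AND venue IN ('neutral', 'home') → -3
game_id=3: ELSE → 2
game_id=4: ELSE → 2
game_id=5: ELSE → 4
game_id=6: attendance < 13738 AND venue IN ('away', 'neutral') → -1
game_id=7: attendance < 13738 AND venue IN ('away', 'neutral') → 1
game_id=8: attendance < 21684 AND venue IN ('neutral', 'home') → -2
game_id=9: attendance < 13738 AND venue IN ('away', 'neutral') → -1
game_id=10: attendance < 13738 AND venue IN ('away', 'neutral') → 1
game_id=11: attendance < 21684 AND venue IN ('neutral', 'home') → -3
game_id=12: attendance < 13738 AND venue IN ('away', 'neutral') → 0
game_id=13: attendance < 13738 AND venue IN ('away', 'neutral') → -1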